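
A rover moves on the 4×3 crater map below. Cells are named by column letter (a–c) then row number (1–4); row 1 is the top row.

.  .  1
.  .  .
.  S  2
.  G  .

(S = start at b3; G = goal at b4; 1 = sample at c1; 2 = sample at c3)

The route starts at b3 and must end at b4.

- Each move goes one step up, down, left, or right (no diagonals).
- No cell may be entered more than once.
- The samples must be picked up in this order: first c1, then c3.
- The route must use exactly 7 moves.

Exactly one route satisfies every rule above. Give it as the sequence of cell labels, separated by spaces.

b3 b2 b1 c1 c2 c3 c4 b4

The waypoints must appear in the order c1, c3, with no cell reused.
Route from b3: 2× up (reaching b1), right to c1, 3× down (reaching c4), left to b4 — 7 moves in all.
Check: order respected (1 at step 3, 2 at step 5); 7 moves as required.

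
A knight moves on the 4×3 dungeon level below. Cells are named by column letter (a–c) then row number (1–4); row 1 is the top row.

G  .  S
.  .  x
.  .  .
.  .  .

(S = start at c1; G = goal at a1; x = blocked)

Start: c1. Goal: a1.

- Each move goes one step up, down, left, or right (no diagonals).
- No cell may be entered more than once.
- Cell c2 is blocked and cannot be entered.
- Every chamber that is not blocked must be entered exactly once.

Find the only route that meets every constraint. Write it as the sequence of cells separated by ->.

Need to visit all 11 open cells exactly once, starting at c1 and ending at a1.
Cell c3 has only two open neighbours (c4 and b3), so the path must pass straight through it: one of those is the cell it's entered from and the other is where it exits.
Route from c1: left 1 to b1, down 2 to b3, right 1 to c3, down 1 to c4, left 2 to a4, up 3 to a1 — 10 moves in all.
Check: all 11 open cells covered.

c1 -> b1 -> b2 -> b3 -> c3 -> c4 -> b4 -> a4 -> a3 -> a2 -> a1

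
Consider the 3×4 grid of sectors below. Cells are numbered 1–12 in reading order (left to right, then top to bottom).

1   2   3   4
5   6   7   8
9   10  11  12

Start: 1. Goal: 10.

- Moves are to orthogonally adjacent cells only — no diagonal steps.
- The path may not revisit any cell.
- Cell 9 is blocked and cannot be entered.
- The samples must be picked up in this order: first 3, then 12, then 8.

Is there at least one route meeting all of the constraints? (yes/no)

Ignoring the required order, 7 revisit-free routes from 1 to 10 pass through all of 3, 12, and 8; the waypoint orders that occur are 3 → 8 → 12 (7) — never 3 → 12 → 8.

no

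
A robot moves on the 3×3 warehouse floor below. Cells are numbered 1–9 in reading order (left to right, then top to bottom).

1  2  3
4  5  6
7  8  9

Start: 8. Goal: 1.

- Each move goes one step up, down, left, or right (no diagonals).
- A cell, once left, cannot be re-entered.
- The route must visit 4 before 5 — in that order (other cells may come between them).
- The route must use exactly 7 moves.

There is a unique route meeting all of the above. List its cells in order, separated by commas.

The waypoints must appear in the order 4, 5, with no cell reused.
Route from 8: left 1 to 7, up 1 to 4, right 2 to 6, up 1 to 3, left 2 to 1 — 7 moves in all.
Check: order respected (4 at step 2, 5 at step 3); 7 moves as required.

8, 7, 4, 5, 6, 3, 2, 1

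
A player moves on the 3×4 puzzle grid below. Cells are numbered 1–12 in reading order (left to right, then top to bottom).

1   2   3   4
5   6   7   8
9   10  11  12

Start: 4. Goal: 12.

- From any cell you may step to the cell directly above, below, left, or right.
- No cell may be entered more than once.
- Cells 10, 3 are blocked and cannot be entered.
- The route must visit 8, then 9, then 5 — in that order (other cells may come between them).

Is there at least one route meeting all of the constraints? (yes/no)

no

9 must be visited but has only one open neighbour (5), and it is neither the start nor the goal — the route would have to enter and leave through 5, re-entering it.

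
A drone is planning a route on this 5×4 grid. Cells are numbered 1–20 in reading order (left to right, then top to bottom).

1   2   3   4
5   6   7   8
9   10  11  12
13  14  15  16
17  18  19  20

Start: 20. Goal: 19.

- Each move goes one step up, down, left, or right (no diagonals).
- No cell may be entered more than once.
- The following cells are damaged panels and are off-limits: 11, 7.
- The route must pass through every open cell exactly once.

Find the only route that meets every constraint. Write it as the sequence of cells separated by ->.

Need to visit all 18 open cells exactly once, starting at 20 and ending at 19.
Cell 4 has only two open neighbours (8 and 3), so the path must pass straight through it: one of those is the cell it's entered from and the other is where it exits.
Route from 20: up 4 to 4, left 3 to 1, down 1 to 5, right 1 to 6, down 1 to 10, left 1 to 9, down 2 to 17, right 1 to 18, up 1 to 14, right 1 to 15, down 1 to 19 — 17 moves in all.
Check: all 18 open cells covered.

20 -> 16 -> 12 -> 8 -> 4 -> 3 -> 2 -> 1 -> 5 -> 6 -> 10 -> 9 -> 13 -> 17 -> 18 -> 14 -> 15 -> 19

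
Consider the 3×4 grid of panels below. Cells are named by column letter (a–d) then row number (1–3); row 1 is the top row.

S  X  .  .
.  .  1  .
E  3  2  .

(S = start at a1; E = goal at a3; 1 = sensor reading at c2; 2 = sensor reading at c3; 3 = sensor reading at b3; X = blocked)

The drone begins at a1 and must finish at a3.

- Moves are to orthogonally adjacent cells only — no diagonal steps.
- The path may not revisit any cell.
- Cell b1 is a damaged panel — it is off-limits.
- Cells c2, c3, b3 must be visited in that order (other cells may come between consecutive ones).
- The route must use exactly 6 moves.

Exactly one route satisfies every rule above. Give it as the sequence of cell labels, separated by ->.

a1 -> a2 -> b2 -> c2 -> c3 -> b3 -> a3

The waypoints must appear in the order c2, c3, b3, with no cell reused.
Route from a1: down to a2, 2× right (reaching c2), down to c3, 2× left (reaching a3) — 6 moves in all.
Check: order respected (1 at step 3, 2 at step 4, 3 at step 5); 6 moves as required.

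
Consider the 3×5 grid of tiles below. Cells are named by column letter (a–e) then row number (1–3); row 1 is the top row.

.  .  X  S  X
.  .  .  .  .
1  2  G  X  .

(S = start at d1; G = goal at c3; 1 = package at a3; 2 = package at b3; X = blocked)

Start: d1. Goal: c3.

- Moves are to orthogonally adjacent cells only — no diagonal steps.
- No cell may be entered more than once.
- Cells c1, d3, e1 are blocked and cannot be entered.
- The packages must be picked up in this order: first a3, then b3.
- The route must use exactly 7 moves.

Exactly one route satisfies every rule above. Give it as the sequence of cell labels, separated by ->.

d1 -> d2 -> c2 -> b2 -> a2 -> a3 -> b3 -> c3

The waypoints must appear in the order a3, b3, with no cell reused.
Route from d1: down 1 to d2, left 3 to a2, down 1 to a3, right 2 to c3 — 7 moves in all.
Check: order respected (1 at step 5, 2 at step 6); 7 moves as required.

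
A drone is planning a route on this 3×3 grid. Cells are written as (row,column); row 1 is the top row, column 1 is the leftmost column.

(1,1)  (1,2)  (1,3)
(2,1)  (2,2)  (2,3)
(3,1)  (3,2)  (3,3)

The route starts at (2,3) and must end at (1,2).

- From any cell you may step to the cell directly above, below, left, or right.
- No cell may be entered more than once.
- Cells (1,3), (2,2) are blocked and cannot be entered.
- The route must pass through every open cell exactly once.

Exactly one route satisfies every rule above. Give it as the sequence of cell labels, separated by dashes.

(2,3) - (3,3) - (3,2) - (3,1) - (2,1) - (1,1) - (1,2)

Need to visit all 7 open cells exactly once, starting at (2,3) and ending at (1,2).
Route from (2,3): down to (3,3), 2× left (reaching (3,1)), 2× up (reaching (1,1)), right to (1,2) — 6 moves in all.
Check: all 7 open cells covered.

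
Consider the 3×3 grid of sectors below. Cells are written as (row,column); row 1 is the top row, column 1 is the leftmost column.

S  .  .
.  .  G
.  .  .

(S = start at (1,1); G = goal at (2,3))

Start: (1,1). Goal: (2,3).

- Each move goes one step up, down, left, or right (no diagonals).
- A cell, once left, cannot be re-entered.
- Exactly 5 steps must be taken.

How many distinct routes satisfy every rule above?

Need simple routes of exactly 5 moves from (1,1) to (2,3) (Manhattan distance 3, so 1 moves are spent on a detour and 1 undoing it).
Enumerating: (1,1) (2,1) (3,1) (3,2) (2,2) (2,3) | (1,1) (2,1) (3,1) (3,2) (3,3) (2,3) | (1,1) (2,1) (2,2) (1,2) (1,3) (2,3) | (1,1) (2,1) (2,2) (3,2) (3,3) (2,3) | (1,1) (1,2) (2,2) (3,2) (3,3) (2,3).
That gives 5 routes.

5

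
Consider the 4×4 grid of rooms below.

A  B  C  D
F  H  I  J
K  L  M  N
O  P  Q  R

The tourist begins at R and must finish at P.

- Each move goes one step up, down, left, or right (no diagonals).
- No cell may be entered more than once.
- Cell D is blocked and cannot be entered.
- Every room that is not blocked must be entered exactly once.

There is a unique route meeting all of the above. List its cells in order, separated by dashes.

R - Q - M - N - J - I - C - B - A - F - H - L - K - O - P

Need to visit all 15 open cells exactly once, starting at R and ending at P.
Cell A has only two open neighbours (F and B), so the path must pass straight through it: one of those is the cell it's entered from and the other is where it exits.
Route from R: left 1 to Q, up 1 to M, right 1 to N, up 1 to J, left 1 to I, up 1 to C, left 2 to A, down 1 to F, right 1 to H, down 1 to L, left 1 to K, down 1 to O, right 1 to P — 14 moves in all.
Check: all 15 open cells covered.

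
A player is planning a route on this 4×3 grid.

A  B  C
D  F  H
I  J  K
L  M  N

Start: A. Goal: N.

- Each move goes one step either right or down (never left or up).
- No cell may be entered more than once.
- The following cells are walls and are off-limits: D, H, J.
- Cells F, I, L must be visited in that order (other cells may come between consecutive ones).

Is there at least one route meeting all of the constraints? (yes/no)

no

I lies to the left of F, so going from F to I would need a leftward move — but moves only go right/down, so F cannot be visited before I.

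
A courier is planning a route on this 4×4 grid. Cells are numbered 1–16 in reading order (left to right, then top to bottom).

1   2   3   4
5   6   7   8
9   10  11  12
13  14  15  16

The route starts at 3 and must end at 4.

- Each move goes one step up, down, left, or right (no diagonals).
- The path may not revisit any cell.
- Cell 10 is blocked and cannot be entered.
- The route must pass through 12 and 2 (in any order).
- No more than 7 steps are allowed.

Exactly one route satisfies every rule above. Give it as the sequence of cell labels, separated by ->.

The budget equals the shortest possible length, so every move has to be on a shortest route through the required cells.
Route from 3: left to 2, down to 6, right to 7, down to 11, right to 12, 2× up (reaching 4) — 7 moves in all.
Check: all required cells visited; 7 ≤ 7 moves.

3 -> 2 -> 6 -> 7 -> 11 -> 12 -> 8 -> 4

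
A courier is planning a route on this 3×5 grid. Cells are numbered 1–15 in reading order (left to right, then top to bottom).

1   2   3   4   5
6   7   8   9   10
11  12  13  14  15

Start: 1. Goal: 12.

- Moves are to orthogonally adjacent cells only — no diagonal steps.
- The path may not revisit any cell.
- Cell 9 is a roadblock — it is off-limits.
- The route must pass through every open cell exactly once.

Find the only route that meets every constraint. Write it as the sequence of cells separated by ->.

1 -> 2 -> 3 -> 4 -> 5 -> 10 -> 15 -> 14 -> 13 -> 8 -> 7 -> 6 -> 11 -> 12

Need to visit all 14 open cells exactly once, starting at 1 and ending at 12.
Cell 14 has only two open neighbours (13 and 15), so the path must pass straight through it: one of those is the cell it's entered from and the other is where it exits.
Route from 1: 4× right (reaching 5), 2× down (reaching 15), 2× left (reaching 13), up to 8, 2× left (reaching 6), down to 11, right to 12 — 13 moves in all.
Check: all 14 open cells covered.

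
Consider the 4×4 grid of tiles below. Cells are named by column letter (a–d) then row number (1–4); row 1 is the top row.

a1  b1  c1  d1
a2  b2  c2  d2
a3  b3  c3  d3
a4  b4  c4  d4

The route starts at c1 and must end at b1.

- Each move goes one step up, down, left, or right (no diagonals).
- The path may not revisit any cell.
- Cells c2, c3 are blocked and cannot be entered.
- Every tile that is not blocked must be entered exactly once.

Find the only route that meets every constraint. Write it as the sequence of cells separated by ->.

c1 -> d1 -> d2 -> d3 -> d4 -> c4 -> b4 -> a4 -> a3 -> b3 -> b2 -> a2 -> a1 -> b1

Need to visit all 14 open cells exactly once, starting at c1 and ending at b1.
Route from c1: right to d1, 3× down (reaching d4), 3× left (reaching a4), up to a3, right to b3, up to b2, left to a2, up to a1, right to b1 — 13 moves in all.
Check: all 14 open cells covered.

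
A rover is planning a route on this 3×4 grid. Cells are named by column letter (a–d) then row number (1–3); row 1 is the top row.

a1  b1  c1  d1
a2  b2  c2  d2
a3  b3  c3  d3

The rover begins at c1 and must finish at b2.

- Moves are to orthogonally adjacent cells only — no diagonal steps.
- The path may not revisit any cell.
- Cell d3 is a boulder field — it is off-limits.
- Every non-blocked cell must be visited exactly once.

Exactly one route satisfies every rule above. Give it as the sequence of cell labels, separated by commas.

Need to visit all 11 open cells exactly once, starting at c1 and ending at b2.
Cell a3 has only two open neighbours (a2 and b3), so the path must pass straight through it: one of those is the cell it's entered from and the other is where it exits.
Route from c1: right 1 to d1, down 1 to d2, left 1 to c2, down 1 to c3, left 2 to a3, up 2 to a1, right 1 to b1, down 1 to b2 — 10 moves in all.
Check: all 11 open cells covered.

c1, d1, d2, c2, c3, b3, a3, a2, a1, b1, b2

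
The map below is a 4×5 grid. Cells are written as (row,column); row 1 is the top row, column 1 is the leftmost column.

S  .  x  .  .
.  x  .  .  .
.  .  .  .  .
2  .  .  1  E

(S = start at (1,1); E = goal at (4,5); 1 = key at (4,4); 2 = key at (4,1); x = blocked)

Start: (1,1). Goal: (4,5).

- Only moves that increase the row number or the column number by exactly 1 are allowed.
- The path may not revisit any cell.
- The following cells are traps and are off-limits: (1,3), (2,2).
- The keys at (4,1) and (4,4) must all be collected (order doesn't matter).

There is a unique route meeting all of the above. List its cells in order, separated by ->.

Moves only go right or down, so the column and row indices never decrease.
Route from (1,1): 3× down (reaching (4,1)), 4× right (reaching (4,5)) — 7 moves in all.
Check: all required cells visited.

(1,1) -> (2,1) -> (3,1) -> (4,1) -> (4,2) -> (4,3) -> (4,4) -> (4,5)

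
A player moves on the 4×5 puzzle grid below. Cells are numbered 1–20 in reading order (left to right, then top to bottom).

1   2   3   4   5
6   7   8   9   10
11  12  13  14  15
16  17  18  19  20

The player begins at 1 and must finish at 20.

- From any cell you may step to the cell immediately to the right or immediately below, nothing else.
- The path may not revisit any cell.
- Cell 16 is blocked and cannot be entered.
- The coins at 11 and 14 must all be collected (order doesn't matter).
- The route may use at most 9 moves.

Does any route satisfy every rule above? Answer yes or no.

yes

One route that works: 1 → 6 → 11 → 12 → 13 → 14 → 19 → 20.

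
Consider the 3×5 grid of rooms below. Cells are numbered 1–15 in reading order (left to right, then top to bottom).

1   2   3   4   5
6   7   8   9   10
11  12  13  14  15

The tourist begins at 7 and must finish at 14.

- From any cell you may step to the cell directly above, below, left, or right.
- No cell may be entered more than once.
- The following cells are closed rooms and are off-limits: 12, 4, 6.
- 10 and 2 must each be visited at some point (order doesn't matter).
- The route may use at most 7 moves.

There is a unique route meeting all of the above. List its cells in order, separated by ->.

The 7-move cap with required stops at 10, 2 leaves no slack for detours.
Route from 7: up to 2, right to 3, down to 8, 2× right (reaching 10), down to 15, left to 14 — 7 moves in all.
Check: all required cells visited; 7 ≤ 7 moves.

7 -> 2 -> 3 -> 8 -> 9 -> 10 -> 15 -> 14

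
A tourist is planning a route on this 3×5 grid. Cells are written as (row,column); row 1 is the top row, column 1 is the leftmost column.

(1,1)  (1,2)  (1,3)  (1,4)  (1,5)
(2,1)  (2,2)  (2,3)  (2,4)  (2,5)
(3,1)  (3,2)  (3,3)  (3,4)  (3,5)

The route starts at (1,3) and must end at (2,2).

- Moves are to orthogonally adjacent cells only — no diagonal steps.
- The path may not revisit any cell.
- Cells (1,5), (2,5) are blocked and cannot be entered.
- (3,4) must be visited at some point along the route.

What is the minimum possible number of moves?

Any route passes through (3,4) somewhere between (1,3) and (2,2). Summing Manhattan distances along the two legs ((1,3) → (3,4) → (2,2)) gives a lower bound of 3 + 3 = 6 moves.
A route of 6 moves achieves this: (1,3) → (2,3) → (2,4) → (3,4) → (3,3) → (3,2) → (2,2).
Since 6 matches the lower bound, it is optimal.

6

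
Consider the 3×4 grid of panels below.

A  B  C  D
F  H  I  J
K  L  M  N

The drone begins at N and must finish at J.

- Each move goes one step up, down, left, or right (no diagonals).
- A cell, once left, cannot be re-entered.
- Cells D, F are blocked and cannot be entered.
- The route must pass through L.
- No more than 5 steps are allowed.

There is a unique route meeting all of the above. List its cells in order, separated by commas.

N, M, L, H, I, J

The 5-move cap with required stops at L leaves no slack for detours.
Route from N: left 2 to L, up 1 to H, right 2 to J — 5 moves in all.
Check: all required cells visited; 5 ≤ 5 moves.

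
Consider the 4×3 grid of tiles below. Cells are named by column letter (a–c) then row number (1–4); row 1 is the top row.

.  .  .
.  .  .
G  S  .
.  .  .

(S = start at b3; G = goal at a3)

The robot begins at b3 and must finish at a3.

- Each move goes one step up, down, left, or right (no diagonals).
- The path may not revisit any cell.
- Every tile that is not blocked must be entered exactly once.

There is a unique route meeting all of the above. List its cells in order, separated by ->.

Need to visit all 12 open cells exactly once, starting at b3 and ending at a3.
Cell a4 has only two open neighbours (a3 and b4), so the path must pass straight through it: one of those is the cell it's entered from and the other is where it exits.
Route from b3: up to b2, left to a2, up to a1, 2× right (reaching c1), 3× down (reaching c4), 2× left (reaching a4), up to a3 — 11 moves in all.
Check: all 12 open cells covered.

b3 -> b2 -> a2 -> a1 -> b1 -> c1 -> c2 -> c3 -> c4 -> b4 -> a4 -> a3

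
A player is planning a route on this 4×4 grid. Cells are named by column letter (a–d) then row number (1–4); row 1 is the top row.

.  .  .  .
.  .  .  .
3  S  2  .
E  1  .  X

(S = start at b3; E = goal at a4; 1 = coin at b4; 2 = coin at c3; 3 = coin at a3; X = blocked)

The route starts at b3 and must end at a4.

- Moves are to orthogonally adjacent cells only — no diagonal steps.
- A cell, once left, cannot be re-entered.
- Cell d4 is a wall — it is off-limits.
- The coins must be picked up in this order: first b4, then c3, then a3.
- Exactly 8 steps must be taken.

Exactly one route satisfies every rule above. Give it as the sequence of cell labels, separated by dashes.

The waypoints must appear in the order b4, c3, a3, with no cell reused.
Route from b3: down to b4, right to c4, 2× up (reaching c2), 2× left (reaching a2), 2× down (reaching a4) — 8 moves in all.
Check: order respected (1 at step 1, 2 at step 3, 3 at step 7); 8 moves as required.

b3 - b4 - c4 - c3 - c2 - b2 - a2 - a3 - a4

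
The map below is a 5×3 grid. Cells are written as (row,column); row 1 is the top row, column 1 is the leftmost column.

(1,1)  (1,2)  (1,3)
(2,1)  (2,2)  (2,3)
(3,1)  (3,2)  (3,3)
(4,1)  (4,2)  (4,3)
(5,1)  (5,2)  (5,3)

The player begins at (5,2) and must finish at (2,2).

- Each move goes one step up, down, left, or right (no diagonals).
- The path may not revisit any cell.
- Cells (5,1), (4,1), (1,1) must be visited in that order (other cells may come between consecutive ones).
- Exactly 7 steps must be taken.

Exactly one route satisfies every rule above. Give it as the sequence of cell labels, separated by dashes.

(5,2) - (5,1) - (4,1) - (3,1) - (2,1) - (1,1) - (1,2) - (2,2)

The waypoints must appear in the order (5,1), (4,1), (1,1), with no cell reused.
Route from (5,2): left to (5,1), 4× up (reaching (1,1)), right to (1,2), down to (2,2) — 7 moves in all.
Check: order respected ((5,1) at step 1, (4,1) at step 2, (1,1) at step 5); 7 moves as required.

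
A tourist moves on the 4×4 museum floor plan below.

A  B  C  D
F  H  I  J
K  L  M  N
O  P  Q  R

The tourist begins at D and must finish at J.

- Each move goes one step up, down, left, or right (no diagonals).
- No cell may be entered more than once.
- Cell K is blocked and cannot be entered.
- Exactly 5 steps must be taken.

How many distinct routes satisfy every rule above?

2

Need simple routes of exactly 5 moves from D to J (Manhattan distance 1, so 2 moves are spent on a detour and 2 undoing it).
Enumerating: D C I M N J | D C B H I J.
That gives 2 routes.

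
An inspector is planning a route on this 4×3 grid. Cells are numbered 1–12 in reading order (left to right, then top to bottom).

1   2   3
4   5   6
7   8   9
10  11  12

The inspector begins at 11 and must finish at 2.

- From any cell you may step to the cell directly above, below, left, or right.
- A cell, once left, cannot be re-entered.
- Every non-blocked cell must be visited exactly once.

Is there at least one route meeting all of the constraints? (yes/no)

Exhausting the options from 11, every branch either would have to re-enter a cell already used or reaches the goal with a constraint still unmet.

no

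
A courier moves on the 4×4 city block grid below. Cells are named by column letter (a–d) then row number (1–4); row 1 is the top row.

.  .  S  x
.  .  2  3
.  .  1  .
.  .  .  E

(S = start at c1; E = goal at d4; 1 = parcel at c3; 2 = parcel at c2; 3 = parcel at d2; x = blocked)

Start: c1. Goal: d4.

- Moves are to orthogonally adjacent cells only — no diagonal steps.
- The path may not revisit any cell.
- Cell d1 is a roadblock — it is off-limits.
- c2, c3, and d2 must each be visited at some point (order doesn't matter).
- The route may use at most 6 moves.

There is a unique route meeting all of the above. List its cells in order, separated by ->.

c1 -> c2 -> d2 -> d3 -> c3 -> c4 -> d4

The budget equals the shortest possible length, so every move has to be on a shortest route through the required cells.
Route from c1: down to c2, right to d2, down to d3, left to c3, down to c4, right to d4 — 6 moves in all.
Check: all required cells visited; 6 ≤ 6 moves.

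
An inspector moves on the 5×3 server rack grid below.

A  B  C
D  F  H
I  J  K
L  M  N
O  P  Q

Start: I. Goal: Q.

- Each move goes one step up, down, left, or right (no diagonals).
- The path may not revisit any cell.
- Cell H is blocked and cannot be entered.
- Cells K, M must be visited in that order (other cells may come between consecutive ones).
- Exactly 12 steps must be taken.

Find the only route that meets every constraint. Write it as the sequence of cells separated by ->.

I -> D -> A -> B -> F -> J -> K -> N -> M -> L -> O -> P -> Q

The waypoints must appear in the order K, M, with no cell reused.
Route from I: up 2 to A, right 1 to B, down 2 to J, right 1 to K, down 1 to N, left 2 to L, down 1 to O, right 2 to Q — 12 moves in all.
Check: order respected (K at step 6, M at step 8); 12 moves as required.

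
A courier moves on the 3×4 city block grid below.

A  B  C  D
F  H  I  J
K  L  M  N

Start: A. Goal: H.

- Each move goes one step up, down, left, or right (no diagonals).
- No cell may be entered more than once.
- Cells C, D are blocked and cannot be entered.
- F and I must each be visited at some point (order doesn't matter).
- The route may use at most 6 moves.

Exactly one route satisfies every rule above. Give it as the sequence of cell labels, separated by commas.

The 6-move cap with required stops at F, I leaves no slack for detours.
Route from A: down 2 to K, right 2 to M, up 1 to I, left 1 to H — 6 moves in all.
Check: all required cells visited; 6 ≤ 6 moves.

A, F, K, L, M, I, H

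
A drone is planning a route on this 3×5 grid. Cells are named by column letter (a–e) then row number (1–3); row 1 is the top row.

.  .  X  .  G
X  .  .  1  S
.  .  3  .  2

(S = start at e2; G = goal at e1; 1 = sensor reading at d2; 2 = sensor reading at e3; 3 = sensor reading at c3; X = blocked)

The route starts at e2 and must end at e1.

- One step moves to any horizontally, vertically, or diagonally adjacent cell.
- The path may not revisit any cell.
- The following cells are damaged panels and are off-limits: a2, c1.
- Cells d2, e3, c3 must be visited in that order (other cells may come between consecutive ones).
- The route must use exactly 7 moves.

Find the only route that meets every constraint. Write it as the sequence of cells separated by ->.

The waypoints must appear in the order d2, e3, c3, with no cell reused.
Route from e2: left 1 to d2, down-right 1 to e3, left 2 to c3, up 1 to c2, up-right 1 to d1, right 1 to e1 — 7 moves in all.
Check: order respected (1 at step 1, 2 at step 2, 3 at step 4); 7 moves as required.

e2 -> d2 -> e3 -> d3 -> c3 -> c2 -> d1 -> e1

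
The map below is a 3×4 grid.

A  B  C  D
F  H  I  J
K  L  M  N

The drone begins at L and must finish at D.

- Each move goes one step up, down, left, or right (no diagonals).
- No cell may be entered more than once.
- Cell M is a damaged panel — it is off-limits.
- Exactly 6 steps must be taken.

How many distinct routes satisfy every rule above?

Need simple routes of exactly 6 moves from L to D (Manhattan distance 4, so 1 moves are spent on a detour and 1 undoing it).
Enumerating: L H B C I J D | L H F A B C D | L K F A B C D | L K F H B C D | L K F H I C D | L K F H I J D.
That gives 6 routes.

6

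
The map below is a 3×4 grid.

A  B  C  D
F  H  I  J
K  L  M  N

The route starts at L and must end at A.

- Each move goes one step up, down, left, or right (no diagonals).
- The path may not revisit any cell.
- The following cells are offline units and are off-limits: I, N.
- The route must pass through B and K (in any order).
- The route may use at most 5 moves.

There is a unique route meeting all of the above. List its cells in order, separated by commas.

The budget equals the shortest possible length, so every move has to be on a shortest route through the required cells.
Route from L: left to K, up to F, right to H, up to B, left to A — 5 moves in all.
Check: all required cells visited; 5 ≤ 5 moves.

L, K, F, H, B, A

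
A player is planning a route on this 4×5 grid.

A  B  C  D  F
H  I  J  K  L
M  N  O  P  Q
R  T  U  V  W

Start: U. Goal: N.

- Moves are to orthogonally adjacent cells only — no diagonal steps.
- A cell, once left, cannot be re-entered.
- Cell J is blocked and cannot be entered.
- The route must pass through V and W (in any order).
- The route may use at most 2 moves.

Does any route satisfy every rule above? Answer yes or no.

no

Even ignoring the no-revisit rule, getting from U to N, taking the cheapest ordering U → W → V → N needs at least 2 + 1 + 3 = 6 moves (Manhattan distance per leg), which exceeds the 2-move limit.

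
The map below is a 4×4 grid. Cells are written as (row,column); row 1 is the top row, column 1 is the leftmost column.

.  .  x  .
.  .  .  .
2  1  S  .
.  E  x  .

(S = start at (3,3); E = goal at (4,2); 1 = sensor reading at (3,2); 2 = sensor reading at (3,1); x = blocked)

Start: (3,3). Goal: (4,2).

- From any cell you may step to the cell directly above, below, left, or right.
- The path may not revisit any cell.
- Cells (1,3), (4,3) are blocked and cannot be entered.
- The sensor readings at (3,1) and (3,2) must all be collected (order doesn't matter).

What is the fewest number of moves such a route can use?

4

Any route passes through (3,1) and (3,2) in some order between (3,3) and (4,2). Summing Manhattan distances along each leg and taking the cheapest ordering ((3,3) → (3,2) → (3,1) → (4,2)) gives a lower bound of 1 + 1 + 2 = 4 moves.
A route of 4 moves achieves this: (3,3) → (3,2) → (3,1) → (4,1) → (4,2).
Since 4 matches the lower bound, it is optimal.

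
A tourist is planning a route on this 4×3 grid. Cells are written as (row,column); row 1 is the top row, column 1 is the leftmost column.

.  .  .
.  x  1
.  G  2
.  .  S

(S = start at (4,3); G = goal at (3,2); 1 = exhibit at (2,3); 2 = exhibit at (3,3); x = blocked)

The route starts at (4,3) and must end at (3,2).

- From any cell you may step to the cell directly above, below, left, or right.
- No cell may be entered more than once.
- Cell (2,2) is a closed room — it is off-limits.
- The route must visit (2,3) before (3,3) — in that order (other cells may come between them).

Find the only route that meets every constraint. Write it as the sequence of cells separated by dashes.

The waypoints must appear in the order (2,3), (3,3), with no cell reused.
Route from (4,3): left 2 to (4,1), up 3 to (1,1), right 2 to (1,3), down 2 to (3,3), left 1 to (3,2) — 10 moves in all.
Check: order respected (1 at step 8, 2 at step 9).

(4,3) - (4,2) - (4,1) - (3,1) - (2,1) - (1,1) - (1,2) - (1,3) - (2,3) - (3,3) - (3,2)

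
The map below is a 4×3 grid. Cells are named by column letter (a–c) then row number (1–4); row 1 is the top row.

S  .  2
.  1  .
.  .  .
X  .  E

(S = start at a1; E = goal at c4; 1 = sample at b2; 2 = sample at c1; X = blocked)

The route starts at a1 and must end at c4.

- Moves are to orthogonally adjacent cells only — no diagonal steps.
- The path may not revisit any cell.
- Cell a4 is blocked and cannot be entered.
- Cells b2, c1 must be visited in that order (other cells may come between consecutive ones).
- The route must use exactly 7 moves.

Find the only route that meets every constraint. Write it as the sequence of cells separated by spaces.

The waypoints must appear in the order b2, c1, with no cell reused.
Route from a1: down 1 to a2, right 1 to b2, up 1 to b1, right 1 to c1, down 3 to c4 — 7 moves in all.
Check: order respected (1 at step 2, 2 at step 4); 7 moves as required.

a1 a2 b2 b1 c1 c2 c3 c4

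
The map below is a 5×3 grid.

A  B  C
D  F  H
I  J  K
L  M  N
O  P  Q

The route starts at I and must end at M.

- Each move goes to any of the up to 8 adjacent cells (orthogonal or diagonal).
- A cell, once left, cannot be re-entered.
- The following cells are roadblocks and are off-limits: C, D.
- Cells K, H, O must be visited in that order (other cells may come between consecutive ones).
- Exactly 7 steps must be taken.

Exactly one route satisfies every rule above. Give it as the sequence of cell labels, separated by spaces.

The waypoints must appear in the order K, H, O, with no cell reused.
Route from I: up-right to F, down-right to K, up to H, 2× down-left (reaching L), down to O, up-right to M — 7 moves in all.
Check: order respected (K at step 2, H at step 3, O at step 6); 7 moves as required.

I F K H J L O M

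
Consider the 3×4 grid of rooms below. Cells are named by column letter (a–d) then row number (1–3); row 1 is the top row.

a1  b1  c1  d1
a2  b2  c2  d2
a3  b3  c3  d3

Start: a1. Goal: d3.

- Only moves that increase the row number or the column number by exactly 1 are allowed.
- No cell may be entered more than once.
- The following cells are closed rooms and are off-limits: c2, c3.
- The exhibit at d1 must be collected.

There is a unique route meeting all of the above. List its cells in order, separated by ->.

a1 -> b1 -> c1 -> d1 -> d2 -> d3

Moves only go right or down, so the column and row indices never decrease.
Route from a1: 3× right (reaching d1), 2× down (reaching d3) — 5 moves in all.
Check: all required cells visited.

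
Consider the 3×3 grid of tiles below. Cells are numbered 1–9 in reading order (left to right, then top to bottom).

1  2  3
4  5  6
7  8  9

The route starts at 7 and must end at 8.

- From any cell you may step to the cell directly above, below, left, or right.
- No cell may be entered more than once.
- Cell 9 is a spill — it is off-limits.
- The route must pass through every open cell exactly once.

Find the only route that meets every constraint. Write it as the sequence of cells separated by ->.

Need to visit all 8 open cells exactly once, starting at 7 and ending at 8.
Cell 6 has only two open neighbours (3 and 5), so the path must pass straight through it: one of those is the cell it's entered from and the other is where it exits.
Route from 7: 2× up (reaching 1), 2× right (reaching 3), down to 6, left to 5, down to 8 — 7 moves in all.
Check: all 8 open cells covered.

7 -> 4 -> 1 -> 2 -> 3 -> 6 -> 5 -> 8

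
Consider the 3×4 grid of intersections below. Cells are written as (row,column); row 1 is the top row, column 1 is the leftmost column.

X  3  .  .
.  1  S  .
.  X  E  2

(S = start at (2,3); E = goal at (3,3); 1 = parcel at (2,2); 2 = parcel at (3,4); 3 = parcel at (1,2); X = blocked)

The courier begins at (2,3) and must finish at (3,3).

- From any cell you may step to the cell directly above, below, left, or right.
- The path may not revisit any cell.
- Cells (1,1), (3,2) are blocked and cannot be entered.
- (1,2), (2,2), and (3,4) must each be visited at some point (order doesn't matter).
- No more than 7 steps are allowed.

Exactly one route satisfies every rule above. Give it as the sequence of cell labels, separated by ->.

(2,3) -> (2,2) -> (1,2) -> (1,3) -> (1,4) -> (2,4) -> (3,4) -> (3,3)

The 7-move cap with required stops at (1,2), (2,2), (3,4) leaves no slack for detours.
Route from (2,3): left 1 to (2,2), up 1 to (1,2), right 2 to (1,4), down 2 to (3,4), left 1 to (3,3) — 7 moves in all.
Check: all required cells visited; 7 ≤ 7 moves.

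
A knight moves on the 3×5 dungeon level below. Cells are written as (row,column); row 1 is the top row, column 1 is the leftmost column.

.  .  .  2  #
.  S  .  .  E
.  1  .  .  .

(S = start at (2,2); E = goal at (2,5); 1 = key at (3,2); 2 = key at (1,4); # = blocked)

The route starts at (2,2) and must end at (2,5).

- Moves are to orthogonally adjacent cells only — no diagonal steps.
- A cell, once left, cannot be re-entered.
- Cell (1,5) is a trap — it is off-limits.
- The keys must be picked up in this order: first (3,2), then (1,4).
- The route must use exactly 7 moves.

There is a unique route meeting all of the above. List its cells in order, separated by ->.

The waypoints must appear in the order (3,2), (1,4), with no cell reused.
Route from (2,2): down to (3,2), right to (3,3), 2× up (reaching (1,3)), right to (1,4), down to (2,4), right to (2,5) — 7 moves in all.
Check: order respected (1 at step 1, 2 at step 5); 7 moves as required.

(2,2) -> (3,2) -> (3,3) -> (2,3) -> (1,3) -> (1,4) -> (2,4) -> (2,5)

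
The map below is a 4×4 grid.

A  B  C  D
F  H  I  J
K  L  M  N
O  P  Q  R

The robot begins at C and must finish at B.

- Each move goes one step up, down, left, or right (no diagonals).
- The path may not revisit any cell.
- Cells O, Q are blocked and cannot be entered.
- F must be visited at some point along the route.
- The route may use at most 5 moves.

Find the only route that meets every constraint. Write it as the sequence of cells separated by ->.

The budget equals the shortest possible length, so every move has to be on a shortest route through the required cells.
Route from C: down to I, 2× left (reaching F), up to A, right to B — 5 moves in all.
Check: all required cells visited; 5 ≤ 5 moves.

C -> I -> H -> F -> A -> B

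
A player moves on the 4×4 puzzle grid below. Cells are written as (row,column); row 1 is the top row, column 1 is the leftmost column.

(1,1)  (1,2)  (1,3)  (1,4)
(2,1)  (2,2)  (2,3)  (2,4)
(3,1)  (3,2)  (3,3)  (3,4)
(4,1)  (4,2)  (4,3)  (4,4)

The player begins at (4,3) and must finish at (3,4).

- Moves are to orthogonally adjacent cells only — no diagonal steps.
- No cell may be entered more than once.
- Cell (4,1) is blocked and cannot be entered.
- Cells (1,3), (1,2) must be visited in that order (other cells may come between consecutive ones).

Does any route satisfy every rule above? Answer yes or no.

no

Ignoring the required order, 31 revisit-free routes from (4,3) to (3,4) pass through all of (1,3) and (1,2); the waypoint orders that occur are (1,2) → (1,3) (31) — never (1,3) → (1,2).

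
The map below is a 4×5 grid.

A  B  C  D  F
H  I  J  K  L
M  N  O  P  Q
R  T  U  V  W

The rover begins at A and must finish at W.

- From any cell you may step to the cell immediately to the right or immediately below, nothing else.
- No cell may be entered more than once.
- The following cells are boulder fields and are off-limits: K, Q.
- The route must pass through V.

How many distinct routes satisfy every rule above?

16

A right/down-only route from A to W makes exactly 3 down-moves and 4 right-moves in some order.
With no other constraints that would be C(7,3) = 35 routes.
Split at V and multiply the segment counts (each segment already excludes blocked cells): A→V: 16; V→W: 1; product = 16.
That gives 16 routes.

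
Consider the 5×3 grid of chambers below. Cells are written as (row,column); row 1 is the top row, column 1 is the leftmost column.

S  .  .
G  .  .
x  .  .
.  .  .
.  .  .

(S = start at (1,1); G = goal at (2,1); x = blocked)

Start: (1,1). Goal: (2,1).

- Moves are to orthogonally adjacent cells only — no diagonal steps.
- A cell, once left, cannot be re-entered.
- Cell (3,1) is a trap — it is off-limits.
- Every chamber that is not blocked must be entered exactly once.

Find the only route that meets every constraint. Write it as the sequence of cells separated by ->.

(1,1) -> (1,2) -> (1,3) -> (2,3) -> (3,3) -> (4,3) -> (5,3) -> (5,2) -> (5,1) -> (4,1) -> (4,2) -> (3,2) -> (2,2) -> (2,1)

Need to visit all 14 open cells exactly once, starting at (1,1) and ending at (2,1).
Cell (4,1) has only two open neighbours ((5,1) and (4,2)), so the path must pass straight through it: one of those is the cell it's entered from and the other is where it exits.
Route from (1,1): 2× right (reaching (1,3)), 4× down (reaching (5,3)), 2× left (reaching (5,1)), up to (4,1), right to (4,2), 2× up (reaching (2,2)), left to (2,1) — 13 moves in all.
Check: all 14 open cells covered.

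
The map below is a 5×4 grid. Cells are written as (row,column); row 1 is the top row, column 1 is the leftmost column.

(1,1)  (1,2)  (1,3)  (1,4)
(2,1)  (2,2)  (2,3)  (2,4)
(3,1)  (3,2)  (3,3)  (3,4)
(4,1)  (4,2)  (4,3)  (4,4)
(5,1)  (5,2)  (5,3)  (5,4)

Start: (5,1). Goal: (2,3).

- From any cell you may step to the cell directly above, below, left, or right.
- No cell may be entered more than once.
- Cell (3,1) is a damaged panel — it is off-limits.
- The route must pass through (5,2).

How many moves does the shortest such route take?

5

Any route passes through (5,2) somewhere between (5,1) and (2,3). Summing Manhattan distances along the two legs ((5,1) → (5,2) → (2,3)) gives a lower bound of 1 + 4 = 5 moves.
A route of 5 moves achieves this: (5,1) → (5,2) → (4,2) → (3,2) → (2,2) → (2,3).
Since 5 matches the lower bound, it is optimal.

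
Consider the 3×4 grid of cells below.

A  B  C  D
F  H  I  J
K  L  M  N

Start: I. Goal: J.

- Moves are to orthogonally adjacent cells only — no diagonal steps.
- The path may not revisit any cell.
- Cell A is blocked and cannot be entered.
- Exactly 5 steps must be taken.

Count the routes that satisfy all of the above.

2

Need simple routes of exactly 5 moves from I to J (Manhattan distance 1, so 2 moves are spent on a detour and 2 undoing it).
Enumerating: I H B C D J | I H L M N J.
That gives 2 routes.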